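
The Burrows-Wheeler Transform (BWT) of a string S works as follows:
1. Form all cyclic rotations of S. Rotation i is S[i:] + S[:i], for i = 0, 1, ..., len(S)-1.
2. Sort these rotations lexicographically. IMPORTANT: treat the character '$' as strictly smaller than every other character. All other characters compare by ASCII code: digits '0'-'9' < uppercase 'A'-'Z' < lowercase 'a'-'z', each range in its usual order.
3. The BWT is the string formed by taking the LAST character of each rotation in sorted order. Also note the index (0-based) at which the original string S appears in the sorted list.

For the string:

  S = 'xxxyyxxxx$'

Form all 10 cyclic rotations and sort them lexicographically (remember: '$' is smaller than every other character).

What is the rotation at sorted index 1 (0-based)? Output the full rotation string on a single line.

Answer: x$xxxyyxxx

Derivation:
All 10 rotations (rotation i = S[i:]+S[:i]):
  rot[0] = xxxyyxxxx$
  rot[1] = xxyyxxxx$x
  rot[2] = xyyxxxx$xx
  rot[3] = yyxxxx$xxx
  rot[4] = yxxxx$xxxy
  rot[5] = xxxx$xxxyy
  rot[6] = xxx$xxxyyx
  rot[7] = xx$xxxyyxx
  rot[8] = x$xxxyyxxx
  rot[9] = $xxxyyxxxx
Sorted (with $ < everything):
  sorted[0] = $xxxyyxxxx
  sorted[1] = x$xxxyyxxx
  sorted[2] = xx$xxxyyxx
  sorted[3] = xxx$xxxyyx
  sorted[4] = xxxx$xxxyy
  sorted[5] = xxxyyxxxx$
  sorted[6] = xxyyxxxx$x
  sorted[7] = xyyxxxx$xx
  sorted[8] = yxxxx$xxxy
  sorted[9] = yyxxxx$xxx
sorted[1] = x$xxxyyxxx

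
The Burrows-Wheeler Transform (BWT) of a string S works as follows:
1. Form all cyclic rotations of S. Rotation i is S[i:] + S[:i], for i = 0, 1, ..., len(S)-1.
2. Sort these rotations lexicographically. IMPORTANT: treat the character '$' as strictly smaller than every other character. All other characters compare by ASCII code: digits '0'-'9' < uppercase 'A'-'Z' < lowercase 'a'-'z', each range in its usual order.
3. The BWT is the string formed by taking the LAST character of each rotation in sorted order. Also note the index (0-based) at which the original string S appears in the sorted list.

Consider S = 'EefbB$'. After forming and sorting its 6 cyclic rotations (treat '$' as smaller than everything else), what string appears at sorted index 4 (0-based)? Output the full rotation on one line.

Answer: efbB$E

Derivation:
All 6 rotations (rotation i = S[i:]+S[:i]):
  rot[0] = EefbB$
  rot[1] = efbB$E
  rot[2] = fbB$Ee
  rot[3] = bB$Eef
  rot[4] = B$Eefb
  rot[5] = $EefbB
Sorted (with $ < everything):
  sorted[0] = $EefbB
  sorted[1] = B$Eefb
  sorted[2] = EefbB$
  sorted[3] = bB$Eef
  sorted[4] = efbB$E
  sorted[5] = fbB$Ee
sorted[4] = efbB$E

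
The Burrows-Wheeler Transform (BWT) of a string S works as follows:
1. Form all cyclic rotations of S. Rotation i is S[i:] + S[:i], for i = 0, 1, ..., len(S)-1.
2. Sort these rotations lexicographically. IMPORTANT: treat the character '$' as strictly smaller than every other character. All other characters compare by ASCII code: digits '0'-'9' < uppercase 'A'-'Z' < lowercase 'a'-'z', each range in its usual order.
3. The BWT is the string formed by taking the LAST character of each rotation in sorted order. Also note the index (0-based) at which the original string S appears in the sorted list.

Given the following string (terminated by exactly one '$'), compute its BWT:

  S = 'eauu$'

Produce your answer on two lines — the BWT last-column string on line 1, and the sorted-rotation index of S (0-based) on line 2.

All 5 rotations (rotation i = S[i:]+S[:i]):
  rot[0] = eauu$
  rot[1] = auu$e
  rot[2] = uu$ea
  rot[3] = u$eau
  rot[4] = $eauu
Sorted (with $ < everything):
  sorted[0] = $eauu  (last char: 'u')
  sorted[1] = auu$e  (last char: 'e')
  sorted[2] = eauu$  (last char: '$')
  sorted[3] = u$eau  (last char: 'u')
  sorted[4] = uu$ea  (last char: 'a')
Last column: ue$ua
Original string S is at sorted index 2

Answer: ue$ua
2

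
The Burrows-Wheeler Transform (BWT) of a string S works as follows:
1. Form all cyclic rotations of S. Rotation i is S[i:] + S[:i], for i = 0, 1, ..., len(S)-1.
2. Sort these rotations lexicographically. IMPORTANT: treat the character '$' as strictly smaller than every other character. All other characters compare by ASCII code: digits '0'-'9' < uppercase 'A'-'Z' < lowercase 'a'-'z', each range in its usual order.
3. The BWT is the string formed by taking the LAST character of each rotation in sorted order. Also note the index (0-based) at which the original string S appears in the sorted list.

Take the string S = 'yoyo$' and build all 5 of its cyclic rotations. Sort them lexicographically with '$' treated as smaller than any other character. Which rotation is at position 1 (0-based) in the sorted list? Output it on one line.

Answer: o$yoy

Derivation:
All 5 rotations (rotation i = S[i:]+S[:i]):
  rot[0] = yoyo$
  rot[1] = oyo$y
  rot[2] = yo$yo
  rot[3] = o$yoy
  rot[4] = $yoyo
Sorted (with $ < everything):
  sorted[0] = $yoyo
  sorted[1] = o$yoy
  sorted[2] = oyo$y
  sorted[3] = yo$yo
  sorted[4] = yoyo$
sorted[1] = o$yoy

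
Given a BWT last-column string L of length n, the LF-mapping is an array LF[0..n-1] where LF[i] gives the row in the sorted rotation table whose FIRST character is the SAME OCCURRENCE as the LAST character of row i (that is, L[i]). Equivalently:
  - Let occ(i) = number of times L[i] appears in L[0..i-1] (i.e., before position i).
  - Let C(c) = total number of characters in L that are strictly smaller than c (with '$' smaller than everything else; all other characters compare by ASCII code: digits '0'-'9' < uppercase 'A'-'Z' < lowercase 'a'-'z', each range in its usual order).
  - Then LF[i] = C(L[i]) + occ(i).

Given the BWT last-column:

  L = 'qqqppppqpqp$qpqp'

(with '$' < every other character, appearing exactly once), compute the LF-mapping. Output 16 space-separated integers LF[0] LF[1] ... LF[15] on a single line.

Char counts: '$':1, 'p':8, 'q':7
C (first-col start): C('$')=0, C('p')=1, C('q')=9
L[0]='q': occ=0, LF[0]=C('q')+0=9+0=9
L[1]='q': occ=1, LF[1]=C('q')+1=9+1=10
L[2]='q': occ=2, LF[2]=C('q')+2=9+2=11
L[3]='p': occ=0, LF[3]=C('p')+0=1+0=1
L[4]='p': occ=1, LF[4]=C('p')+1=1+1=2
L[5]='p': occ=2, LF[5]=C('p')+2=1+2=3
L[6]='p': occ=3, LF[6]=C('p')+3=1+3=4
L[7]='q': occ=3, LF[7]=C('q')+3=9+3=12
L[8]='p': occ=4, LF[8]=C('p')+4=1+4=5
L[9]='q': occ=4, LF[9]=C('q')+4=9+4=13
L[10]='p': occ=5, LF[10]=C('p')+5=1+5=6
L[11]='$': occ=0, LF[11]=C('$')+0=0+0=0
L[12]='q': occ=5, LF[12]=C('q')+5=9+5=14
L[13]='p': occ=6, LF[13]=C('p')+6=1+6=7
L[14]='q': occ=6, LF[14]=C('q')+6=9+6=15
L[15]='p': occ=7, LF[15]=C('p')+7=1+7=8

Answer: 9 10 11 1 2 3 4 12 5 13 6 0 14 7 15 8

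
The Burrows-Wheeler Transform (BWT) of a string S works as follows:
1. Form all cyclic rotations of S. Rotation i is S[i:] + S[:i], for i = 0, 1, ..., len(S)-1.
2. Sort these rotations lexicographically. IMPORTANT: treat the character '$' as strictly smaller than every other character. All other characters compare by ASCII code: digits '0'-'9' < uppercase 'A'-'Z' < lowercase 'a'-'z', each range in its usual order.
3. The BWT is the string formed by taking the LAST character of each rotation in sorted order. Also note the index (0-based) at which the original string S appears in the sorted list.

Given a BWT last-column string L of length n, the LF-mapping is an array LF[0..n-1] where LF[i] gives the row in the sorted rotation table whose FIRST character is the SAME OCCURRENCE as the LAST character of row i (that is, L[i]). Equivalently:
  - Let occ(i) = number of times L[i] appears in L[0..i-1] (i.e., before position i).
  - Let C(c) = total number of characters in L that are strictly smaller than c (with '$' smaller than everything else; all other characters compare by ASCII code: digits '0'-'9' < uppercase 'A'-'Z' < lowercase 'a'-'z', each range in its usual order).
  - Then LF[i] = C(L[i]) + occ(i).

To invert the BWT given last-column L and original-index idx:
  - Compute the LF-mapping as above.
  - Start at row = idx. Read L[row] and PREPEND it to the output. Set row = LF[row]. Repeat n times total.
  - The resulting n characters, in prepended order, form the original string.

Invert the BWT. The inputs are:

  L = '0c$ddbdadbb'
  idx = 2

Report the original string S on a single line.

LF mapping: 1 6 0 7 8 3 9 2 10 4 5
Walk LF starting at row 2, prepending L[row]:
  step 1: row=2, L[2]='$', prepend. Next row=LF[2]=0
  step 2: row=0, L[0]='0', prepend. Next row=LF[0]=1
  step 3: row=1, L[1]='c', prepend. Next row=LF[1]=6
  step 4: row=6, L[6]='d', prepend. Next row=LF[6]=9
  step 5: row=9, L[9]='b', prepend. Next row=LF[9]=4
  step 6: row=4, L[4]='d', prepend. Next row=LF[4]=8
  step 7: row=8, L[8]='d', prepend. Next row=LF[8]=10
  step 8: row=10, L[10]='b', prepend. Next row=LF[10]=5
  step 9: row=5, L[5]='b', prepend. Next row=LF[5]=3
  step 10: row=3, L[3]='d', prepend. Next row=LF[3]=7
  step 11: row=7, L[7]='a', prepend. Next row=LF[7]=2
Reversed output: adbbddbdc0$

Answer: adbbddbdc0$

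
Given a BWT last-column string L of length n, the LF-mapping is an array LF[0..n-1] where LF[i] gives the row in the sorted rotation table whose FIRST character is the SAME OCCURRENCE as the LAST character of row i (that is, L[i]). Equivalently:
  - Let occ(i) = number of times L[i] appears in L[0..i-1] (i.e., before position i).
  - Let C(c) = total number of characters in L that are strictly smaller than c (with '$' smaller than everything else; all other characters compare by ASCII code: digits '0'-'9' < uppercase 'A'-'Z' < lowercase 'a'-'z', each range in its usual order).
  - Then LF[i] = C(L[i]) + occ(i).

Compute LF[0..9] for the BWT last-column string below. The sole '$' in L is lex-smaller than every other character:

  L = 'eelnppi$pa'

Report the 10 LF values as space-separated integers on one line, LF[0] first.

Char counts: '$':1, 'a':1, 'e':2, 'i':1, 'l':1, 'n':1, 'p':3
C (first-col start): C('$')=0, C('a')=1, C('e')=2, C('i')=4, C('l')=5, C('n')=6, C('p')=7
L[0]='e': occ=0, LF[0]=C('e')+0=2+0=2
L[1]='e': occ=1, LF[1]=C('e')+1=2+1=3
L[2]='l': occ=0, LF[2]=C('l')+0=5+0=5
L[3]='n': occ=0, LF[3]=C('n')+0=6+0=6
L[4]='p': occ=0, LF[4]=C('p')+0=7+0=7
L[5]='p': occ=1, LF[5]=C('p')+1=7+1=8
L[6]='i': occ=0, LF[6]=C('i')+0=4+0=4
L[7]='$': occ=0, LF[7]=C('$')+0=0+0=0
L[8]='p': occ=2, LF[8]=C('p')+2=7+2=9
L[9]='a': occ=0, LF[9]=C('a')+0=1+0=1

Answer: 2 3 5 6 7 8 4 0 9 1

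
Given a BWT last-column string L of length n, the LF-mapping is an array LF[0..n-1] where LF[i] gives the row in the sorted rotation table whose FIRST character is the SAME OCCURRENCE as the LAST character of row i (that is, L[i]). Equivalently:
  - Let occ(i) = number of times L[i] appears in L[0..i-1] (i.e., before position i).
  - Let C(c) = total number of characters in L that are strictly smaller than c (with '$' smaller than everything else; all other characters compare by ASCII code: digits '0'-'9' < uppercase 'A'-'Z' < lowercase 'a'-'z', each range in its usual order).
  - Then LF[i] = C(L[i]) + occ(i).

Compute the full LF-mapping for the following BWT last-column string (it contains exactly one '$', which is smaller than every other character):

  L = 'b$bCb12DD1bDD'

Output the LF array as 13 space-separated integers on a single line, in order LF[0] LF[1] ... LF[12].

Char counts: '$':1, '1':2, '2':1, 'C':1, 'D':4, 'b':4
C (first-col start): C('$')=0, C('1')=1, C('2')=3, C('C')=4, C('D')=5, C('b')=9
L[0]='b': occ=0, LF[0]=C('b')+0=9+0=9
L[1]='$': occ=0, LF[1]=C('$')+0=0+0=0
L[2]='b': occ=1, LF[2]=C('b')+1=9+1=10
L[3]='C': occ=0, LF[3]=C('C')+0=4+0=4
L[4]='b': occ=2, LF[4]=C('b')+2=9+2=11
L[5]='1': occ=0, LF[5]=C('1')+0=1+0=1
L[6]='2': occ=0, LF[6]=C('2')+0=3+0=3
L[7]='D': occ=0, LF[7]=C('D')+0=5+0=5
L[8]='D': occ=1, LF[8]=C('D')+1=5+1=6
L[9]='1': occ=1, LF[9]=C('1')+1=1+1=2
L[10]='b': occ=3, LF[10]=C('b')+3=9+3=12
L[11]='D': occ=2, LF[11]=C('D')+2=5+2=7
L[12]='D': occ=3, LF[12]=C('D')+3=5+3=8

Answer: 9 0 10 4 11 1 3 5 6 2 12 7 8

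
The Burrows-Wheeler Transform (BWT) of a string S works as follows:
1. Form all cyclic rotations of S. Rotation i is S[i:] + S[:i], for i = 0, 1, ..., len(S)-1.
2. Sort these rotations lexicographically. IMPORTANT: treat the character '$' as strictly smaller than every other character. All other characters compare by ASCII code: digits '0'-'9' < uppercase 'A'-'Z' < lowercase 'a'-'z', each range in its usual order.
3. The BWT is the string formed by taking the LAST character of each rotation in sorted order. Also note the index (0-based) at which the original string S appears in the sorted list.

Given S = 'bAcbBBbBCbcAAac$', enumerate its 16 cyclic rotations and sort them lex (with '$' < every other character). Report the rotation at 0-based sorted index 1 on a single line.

Answer: AAac$bAcbBBbBCbc

Derivation:
All 16 rotations (rotation i = S[i:]+S[:i]):
  rot[0] = bAcbBBbBCbcAAac$
  rot[1] = AcbBBbBCbcAAac$b
  rot[2] = cbBBbBCbcAAac$bA
  rot[3] = bBBbBCbcAAac$bAc
  rot[4] = BBbBCbcAAac$bAcb
  rot[5] = BbBCbcAAac$bAcbB
  rot[6] = bBCbcAAac$bAcbBB
  rot[7] = BCbcAAac$bAcbBBb
  rot[8] = CbcAAac$bAcbBBbB
  rot[9] = bcAAac$bAcbBBbBC
  rot[10] = cAAac$bAcbBBbBCb
  rot[11] = AAac$bAcbBBbBCbc
  rot[12] = Aac$bAcbBBbBCbcA
  rot[13] = ac$bAcbBBbBCbcAA
  rot[14] = c$bAcbBBbBCbcAAa
  rot[15] = $bAcbBBbBCbcAAac
Sorted (with $ < everything):
  sorted[0] = $bAcbBBbBCbcAAac
  sorted[1] = AAac$bAcbBBbBCbc
  sorted[2] = Aac$bAcbBBbBCbcA
  sorted[3] = AcbBBbBCbcAAac$b
  sorted[4] = BBbBCbcAAac$bAcb
  sorted[5] = BCbcAAac$bAcbBBb
  sorted[6] = BbBCbcAAac$bAcbB
  sorted[7] = CbcAAac$bAcbBBbB
  sorted[8] = ac$bAcbBBbBCbcAA
  sorted[9] = bAcbBBbBCbcAAac$
  sorted[10] = bBBbBCbcAAac$bAc
  sorted[11] = bBCbcAAac$bAcbBB
  sorted[12] = bcAAac$bAcbBBbBC
  sorted[13] = c$bAcbBBbBCbcAAa
  sorted[14] = cAAac$bAcbBBbBCb
  sorted[15] = cbBBbBCbcAAac$bA
sorted[1] = AAac$bAcbBBbBCbc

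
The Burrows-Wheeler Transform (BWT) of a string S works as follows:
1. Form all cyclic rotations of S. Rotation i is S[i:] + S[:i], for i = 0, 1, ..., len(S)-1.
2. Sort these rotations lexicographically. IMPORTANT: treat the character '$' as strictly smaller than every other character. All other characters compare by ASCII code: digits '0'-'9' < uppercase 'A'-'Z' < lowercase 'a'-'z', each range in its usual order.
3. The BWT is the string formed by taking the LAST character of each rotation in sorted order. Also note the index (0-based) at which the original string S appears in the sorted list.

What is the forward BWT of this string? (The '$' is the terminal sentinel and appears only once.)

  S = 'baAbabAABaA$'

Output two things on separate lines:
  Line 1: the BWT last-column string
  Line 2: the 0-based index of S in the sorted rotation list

Answer: AabAaABbba$A
10

Derivation:
All 12 rotations (rotation i = S[i:]+S[:i]):
  rot[0] = baAbabAABaA$
  rot[1] = aAbabAABaA$b
  rot[2] = AbabAABaA$ba
  rot[3] = babAABaA$baA
  rot[4] = abAABaA$baAb
  rot[5] = bAABaA$baAba
  rot[6] = AABaA$baAbab
  rot[7] = ABaA$baAbabA
  rot[8] = BaA$baAbabAA
  rot[9] = aA$baAbabAAB
  rot[10] = A$baAbabAABa
  rot[11] = $baAbabAABaA
Sorted (with $ < everything):
  sorted[0] = $baAbabAABaA  (last char: 'A')
  sorted[1] = A$baAbabAABa  (last char: 'a')
  sorted[2] = AABaA$baAbab  (last char: 'b')
  sorted[3] = ABaA$baAbabA  (last char: 'A')
  sorted[4] = AbabAABaA$ba  (last char: 'a')
  sorted[5] = BaA$baAbabAA  (last char: 'A')
  sorted[6] = aA$baAbabAAB  (last char: 'B')
  sorted[7] = aAbabAABaA$b  (last char: 'b')
  sorted[8] = abAABaA$baAb  (last char: 'b')
  sorted[9] = bAABaA$baAba  (last char: 'a')
  sorted[10] = baAbabAABaA$  (last char: '$')
  sorted[11] = babAABaA$baA  (last char: 'A')
Last column: AabAaABbba$A
Original string S is at sorted index 10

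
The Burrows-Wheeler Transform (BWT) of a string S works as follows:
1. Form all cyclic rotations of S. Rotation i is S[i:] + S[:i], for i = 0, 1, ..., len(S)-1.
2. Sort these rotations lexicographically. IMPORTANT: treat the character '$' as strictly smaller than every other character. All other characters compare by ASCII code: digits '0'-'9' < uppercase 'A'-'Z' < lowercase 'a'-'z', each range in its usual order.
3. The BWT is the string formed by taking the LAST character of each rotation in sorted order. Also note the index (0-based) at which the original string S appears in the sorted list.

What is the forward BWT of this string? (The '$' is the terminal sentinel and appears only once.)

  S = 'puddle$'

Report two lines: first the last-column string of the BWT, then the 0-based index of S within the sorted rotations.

Answer: eudld$p
5

Derivation:
All 7 rotations (rotation i = S[i:]+S[:i]):
  rot[0] = puddle$
  rot[1] = uddle$p
  rot[2] = ddle$pu
  rot[3] = dle$pud
  rot[4] = le$pudd
  rot[5] = e$puddl
  rot[6] = $puddle
Sorted (with $ < everything):
  sorted[0] = $puddle  (last char: 'e')
  sorted[1] = ddle$pu  (last char: 'u')
  sorted[2] = dle$pud  (last char: 'd')
  sorted[3] = e$puddl  (last char: 'l')
  sorted[4] = le$pudd  (last char: 'd')
  sorted[5] = puddle$  (last char: '$')
  sorted[6] = uddle$p  (last char: 'p')
Last column: eudld$p
Original string S is at sorted index 5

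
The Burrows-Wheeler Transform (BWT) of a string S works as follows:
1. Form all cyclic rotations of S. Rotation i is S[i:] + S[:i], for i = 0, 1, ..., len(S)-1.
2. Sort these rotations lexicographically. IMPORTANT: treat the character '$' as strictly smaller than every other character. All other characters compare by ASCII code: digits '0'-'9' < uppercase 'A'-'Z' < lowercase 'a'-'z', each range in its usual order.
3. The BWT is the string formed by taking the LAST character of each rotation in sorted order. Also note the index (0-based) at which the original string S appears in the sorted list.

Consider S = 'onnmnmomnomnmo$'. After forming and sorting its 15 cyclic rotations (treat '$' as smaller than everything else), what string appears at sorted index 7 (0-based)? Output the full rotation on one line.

All 15 rotations (rotation i = S[i:]+S[:i]):
  rot[0] = onnmnmomnomnmo$
  rot[1] = nnmnmomnomnmo$o
  rot[2] = nmnmomnomnmo$on
  rot[3] = mnmomnomnmo$onn
  rot[4] = nmomnomnmo$onnm
  rot[5] = momnomnmo$onnmn
  rot[6] = omnomnmo$onnmnm
  rot[7] = mnomnmo$onnmnmo
  rot[8] = nomnmo$onnmnmom
  rot[9] = omnmo$onnmnmomn
  rot[10] = mnmo$onnmnmomno
  rot[11] = nmo$onnmnmomnom
  rot[12] = mo$onnmnmomnomn
  rot[13] = o$onnmnmomnomnm
  rot[14] = $onnmnmomnomnmo
Sorted (with $ < everything):
  sorted[0] = $onnmnmomnomnmo
  sorted[1] = mnmo$onnmnmomno
  sorted[2] = mnmomnomnmo$onn
  sorted[3] = mnomnmo$onnmnmo
  sorted[4] = mo$onnmnmomnomn
  sorted[5] = momnomnmo$onnmn
  sorted[6] = nmnmomnomnmo$on
  sorted[7] = nmo$onnmnmomnom
  sorted[8] = nmomnomnmo$onnm
  sorted[9] = nnmnmomnomnmo$o
  sorted[10] = nomnmo$onnmnmom
  sorted[11] = o$onnmnmomnomnm
  sorted[12] = omnmo$onnmnmomn
  sorted[13] = omnomnmo$onnmnm
  sorted[14] = onnmnmomnomnmo$
sorted[7] = nmo$onnmnmomnom

Answer: nmo$onnmnmomnom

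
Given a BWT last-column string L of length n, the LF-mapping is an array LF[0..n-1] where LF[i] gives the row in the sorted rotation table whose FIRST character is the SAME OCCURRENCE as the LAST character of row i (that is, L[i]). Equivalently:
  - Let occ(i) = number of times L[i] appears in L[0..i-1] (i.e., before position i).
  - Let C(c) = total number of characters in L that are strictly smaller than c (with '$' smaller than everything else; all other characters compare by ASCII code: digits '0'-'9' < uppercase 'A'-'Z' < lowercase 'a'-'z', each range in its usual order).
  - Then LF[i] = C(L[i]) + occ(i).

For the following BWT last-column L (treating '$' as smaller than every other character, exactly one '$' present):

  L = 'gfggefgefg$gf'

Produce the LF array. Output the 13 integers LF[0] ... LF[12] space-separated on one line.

Char counts: '$':1, 'e':2, 'f':4, 'g':6
C (first-col start): C('$')=0, C('e')=1, C('f')=3, C('g')=7
L[0]='g': occ=0, LF[0]=C('g')+0=7+0=7
L[1]='f': occ=0, LF[1]=C('f')+0=3+0=3
L[2]='g': occ=1, LF[2]=C('g')+1=7+1=8
L[3]='g': occ=2, LF[3]=C('g')+2=7+2=9
L[4]='e': occ=0, LF[4]=C('e')+0=1+0=1
L[5]='f': occ=1, LF[5]=C('f')+1=3+1=4
L[6]='g': occ=3, LF[6]=C('g')+3=7+3=10
L[7]='e': occ=1, LF[7]=C('e')+1=1+1=2
L[8]='f': occ=2, LF[8]=C('f')+2=3+2=5
L[9]='g': occ=4, LF[9]=C('g')+4=7+4=11
L[10]='$': occ=0, LF[10]=C('$')+0=0+0=0
L[11]='g': occ=5, LF[11]=C('g')+5=7+5=12
L[12]='f': occ=3, LF[12]=C('f')+3=3+3=6

Answer: 7 3 8 9 1 4 10 2 5 11 0 12 6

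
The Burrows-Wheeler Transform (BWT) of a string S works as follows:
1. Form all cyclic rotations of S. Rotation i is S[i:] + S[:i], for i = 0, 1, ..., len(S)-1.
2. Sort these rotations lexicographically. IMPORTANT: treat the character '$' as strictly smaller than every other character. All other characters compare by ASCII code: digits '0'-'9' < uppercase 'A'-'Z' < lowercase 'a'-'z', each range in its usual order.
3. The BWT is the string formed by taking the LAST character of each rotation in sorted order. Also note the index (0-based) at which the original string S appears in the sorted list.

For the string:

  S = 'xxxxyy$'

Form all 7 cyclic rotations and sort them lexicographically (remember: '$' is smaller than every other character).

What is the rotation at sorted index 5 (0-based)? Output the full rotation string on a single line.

All 7 rotations (rotation i = S[i:]+S[:i]):
  rot[0] = xxxxyy$
  rot[1] = xxxyy$x
  rot[2] = xxyy$xx
  rot[3] = xyy$xxx
  rot[4] = yy$xxxx
  rot[5] = y$xxxxy
  rot[6] = $xxxxyy
Sorted (with $ < everything):
  sorted[0] = $xxxxyy
  sorted[1] = xxxxyy$
  sorted[2] = xxxyy$x
  sorted[3] = xxyy$xx
  sorted[4] = xyy$xxx
  sorted[5] = y$xxxxy
  sorted[6] = yy$xxxx
sorted[5] = y$xxxxy

Answer: y$xxxxy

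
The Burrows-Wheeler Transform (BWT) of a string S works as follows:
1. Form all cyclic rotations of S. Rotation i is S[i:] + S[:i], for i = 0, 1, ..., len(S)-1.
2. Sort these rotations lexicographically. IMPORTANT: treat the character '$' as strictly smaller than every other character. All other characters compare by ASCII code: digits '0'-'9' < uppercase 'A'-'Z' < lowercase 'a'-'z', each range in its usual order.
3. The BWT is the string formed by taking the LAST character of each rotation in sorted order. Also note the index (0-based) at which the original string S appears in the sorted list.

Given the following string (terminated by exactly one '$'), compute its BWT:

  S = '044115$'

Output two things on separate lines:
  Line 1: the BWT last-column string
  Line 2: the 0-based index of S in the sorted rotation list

All 7 rotations (rotation i = S[i:]+S[:i]):
  rot[0] = 044115$
  rot[1] = 44115$0
  rot[2] = 4115$04
  rot[3] = 115$044
  rot[4] = 15$0441
  rot[5] = 5$04411
  rot[6] = $044115
Sorted (with $ < everything):
  sorted[0] = $044115  (last char: '5')
  sorted[1] = 044115$  (last char: '$')
  sorted[2] = 115$044  (last char: '4')
  sorted[3] = 15$0441  (last char: '1')
  sorted[4] = 4115$04  (last char: '4')
  sorted[5] = 44115$0  (last char: '0')
  sorted[6] = 5$04411  (last char: '1')
Last column: 5$41401
Original string S is at sorted index 1

Answer: 5$41401
1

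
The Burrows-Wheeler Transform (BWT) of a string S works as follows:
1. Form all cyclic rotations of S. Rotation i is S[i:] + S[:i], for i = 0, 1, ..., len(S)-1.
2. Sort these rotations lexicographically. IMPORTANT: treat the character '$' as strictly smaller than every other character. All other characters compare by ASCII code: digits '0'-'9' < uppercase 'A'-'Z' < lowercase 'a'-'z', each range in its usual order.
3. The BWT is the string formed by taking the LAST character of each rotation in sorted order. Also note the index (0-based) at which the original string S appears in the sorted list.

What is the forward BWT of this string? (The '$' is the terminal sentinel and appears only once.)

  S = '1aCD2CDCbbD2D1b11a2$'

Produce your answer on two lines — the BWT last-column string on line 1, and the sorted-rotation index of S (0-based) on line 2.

All 20 rotations (rotation i = S[i:]+S[:i]):
  rot[0] = 1aCD2CDCbbD2D1b11a2$
  rot[1] = aCD2CDCbbD2D1b11a2$1
  rot[2] = CD2CDCbbD2D1b11a2$1a
  rot[3] = D2CDCbbD2D1b11a2$1aC
  rot[4] = 2CDCbbD2D1b11a2$1aCD
  rot[5] = CDCbbD2D1b11a2$1aCD2
  rot[6] = DCbbD2D1b11a2$1aCD2C
  rot[7] = CbbD2D1b11a2$1aCD2CD
  rot[8] = bbD2D1b11a2$1aCD2CDC
  rot[9] = bD2D1b11a2$1aCD2CDCb
  rot[10] = D2D1b11a2$1aCD2CDCbb
  rot[11] = 2D1b11a2$1aCD2CDCbbD
  rot[12] = D1b11a2$1aCD2CDCbbD2
  rot[13] = 1b11a2$1aCD2CDCbbD2D
  rot[14] = b11a2$1aCD2CDCbbD2D1
  rot[15] = 11a2$1aCD2CDCbbD2D1b
  rot[16] = 1a2$1aCD2CDCbbD2D1b1
  rot[17] = a2$1aCD2CDCbbD2D1b11
  rot[18] = 2$1aCD2CDCbbD2D1b11a
  rot[19] = $1aCD2CDCbbD2D1b11a2
Sorted (with $ < everything):
  sorted[0] = $1aCD2CDCbbD2D1b11a2  (last char: '2')
  sorted[1] = 11a2$1aCD2CDCbbD2D1b  (last char: 'b')
  sorted[2] = 1a2$1aCD2CDCbbD2D1b1  (last char: '1')
  sorted[3] = 1aCD2CDCbbD2D1b11a2$  (last char: '$')
  sorted[4] = 1b11a2$1aCD2CDCbbD2D  (last char: 'D')
  sorted[5] = 2$1aCD2CDCbbD2D1b11a  (last char: 'a')
  sorted[6] = 2CDCbbD2D1b11a2$1aCD  (last char: 'D')
  sorted[7] = 2D1b11a2$1aCD2CDCbbD  (last char: 'D')
  sorted[8] = CD2CDCbbD2D1b11a2$1a  (last char: 'a')
  sorted[9] = CDCbbD2D1b11a2$1aCD2  (last char: '2')
  sorted[10] = CbbD2D1b11a2$1aCD2CD  (last char: 'D')
  sorted[11] = D1b11a2$1aCD2CDCbbD2  (last char: '2')
  sorted[12] = D2CDCbbD2D1b11a2$1aC  (last char: 'C')
  sorted[13] = D2D1b11a2$1aCD2CDCbb  (last char: 'b')
  sorted[14] = DCbbD2D1b11a2$1aCD2C  (last char: 'C')
  sorted[15] = a2$1aCD2CDCbbD2D1b11  (last char: '1')
  sorted[16] = aCD2CDCbbD2D1b11a2$1  (last char: '1')
  sorted[17] = b11a2$1aCD2CDCbbD2D1  (last char: '1')
  sorted[18] = bD2D1b11a2$1aCD2CDCb  (last char: 'b')
  sorted[19] = bbD2D1b11a2$1aCD2CDC  (last char: 'C')
Last column: 2b1$DaDDa2D2CbC111bC
Original string S is at sorted index 3

Answer: 2b1$DaDDa2D2CbC111bC
3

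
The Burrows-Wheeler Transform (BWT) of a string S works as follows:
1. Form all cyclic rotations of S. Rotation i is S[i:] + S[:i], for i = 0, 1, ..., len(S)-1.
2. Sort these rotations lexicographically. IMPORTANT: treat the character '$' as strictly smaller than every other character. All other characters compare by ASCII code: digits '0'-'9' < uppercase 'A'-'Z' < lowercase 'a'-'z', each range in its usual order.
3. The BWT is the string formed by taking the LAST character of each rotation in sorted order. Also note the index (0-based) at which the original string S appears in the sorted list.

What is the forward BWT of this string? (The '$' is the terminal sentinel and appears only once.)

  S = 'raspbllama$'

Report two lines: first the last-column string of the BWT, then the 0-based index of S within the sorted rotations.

Answer: amlrplbas$a
9

Derivation:
All 11 rotations (rotation i = S[i:]+S[:i]):
  rot[0] = raspbllama$
  rot[1] = aspbllama$r
  rot[2] = spbllama$ra
  rot[3] = pbllama$ras
  rot[4] = bllama$rasp
  rot[5] = llama$raspb
  rot[6] = lama$raspbl
  rot[7] = ama$raspbll
  rot[8] = ma$raspblla
  rot[9] = a$raspbllam
  rot[10] = $raspbllama
Sorted (with $ < everything):
  sorted[0] = $raspbllama  (last char: 'a')
  sorted[1] = a$raspbllam  (last char: 'm')
  sorted[2] = ama$raspbll  (last char: 'l')
  sorted[3] = aspbllama$r  (last char: 'r')
  sorted[4] = bllama$rasp  (last char: 'p')
  sorted[5] = lama$raspbl  (last char: 'l')
  sorted[6] = llama$raspb  (last char: 'b')
  sorted[7] = ma$raspblla  (last char: 'a')
  sorted[8] = pbllama$ras  (last char: 's')
  sorted[9] = raspbllama$  (last char: '$')
  sorted[10] = spbllama$ra  (last char: 'a')
Last column: amlrplbas$a
Original string S is at sorted index 9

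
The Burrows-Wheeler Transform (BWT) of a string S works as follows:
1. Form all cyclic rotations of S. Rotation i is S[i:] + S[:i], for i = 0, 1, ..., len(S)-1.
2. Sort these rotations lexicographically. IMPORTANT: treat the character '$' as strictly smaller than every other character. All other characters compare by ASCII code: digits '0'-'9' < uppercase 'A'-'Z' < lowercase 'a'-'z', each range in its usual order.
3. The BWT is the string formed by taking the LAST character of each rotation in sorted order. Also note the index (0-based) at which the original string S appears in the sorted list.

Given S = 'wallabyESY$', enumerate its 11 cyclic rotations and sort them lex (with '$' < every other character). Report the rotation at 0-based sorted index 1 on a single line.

All 11 rotations (rotation i = S[i:]+S[:i]):
  rot[0] = wallabyESY$
  rot[1] = allabyESY$w
  rot[2] = llabyESY$wa
  rot[3] = labyESY$wal
  rot[4] = abyESY$wall
  rot[5] = byESY$walla
  rot[6] = yESY$wallab
  rot[7] = ESY$wallaby
  rot[8] = SY$wallabyE
  rot[9] = Y$wallabyES
  rot[10] = $wallabyESY
Sorted (with $ < everything):
  sorted[0] = $wallabyESY
  sorted[1] = ESY$wallaby
  sorted[2] = SY$wallabyE
  sorted[3] = Y$wallabyES
  sorted[4] = abyESY$wall
  sorted[5] = allabyESY$w
  sorted[6] = byESY$walla
  sorted[7] = labyESY$wal
  sorted[8] = llabyESY$wa
  sorted[9] = wallabyESY$
  sorted[10] = yESY$wallab
sorted[1] = ESY$wallaby

Answer: ESY$wallaby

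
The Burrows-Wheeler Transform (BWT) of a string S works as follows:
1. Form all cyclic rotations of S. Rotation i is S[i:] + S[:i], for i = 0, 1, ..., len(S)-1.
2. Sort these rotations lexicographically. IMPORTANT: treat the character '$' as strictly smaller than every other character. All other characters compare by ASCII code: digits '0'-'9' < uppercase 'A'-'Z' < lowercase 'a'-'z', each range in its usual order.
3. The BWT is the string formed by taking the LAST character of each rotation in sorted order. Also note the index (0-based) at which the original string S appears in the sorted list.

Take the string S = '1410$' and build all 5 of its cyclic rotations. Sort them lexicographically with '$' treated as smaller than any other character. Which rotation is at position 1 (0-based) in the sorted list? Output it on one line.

All 5 rotations (rotation i = S[i:]+S[:i]):
  rot[0] = 1410$
  rot[1] = 410$1
  rot[2] = 10$14
  rot[3] = 0$141
  rot[4] = $1410
Sorted (with $ < everything):
  sorted[0] = $1410
  sorted[1] = 0$141
  sorted[2] = 10$14
  sorted[3] = 1410$
  sorted[4] = 410$1
sorted[1] = 0$141

Answer: 0$141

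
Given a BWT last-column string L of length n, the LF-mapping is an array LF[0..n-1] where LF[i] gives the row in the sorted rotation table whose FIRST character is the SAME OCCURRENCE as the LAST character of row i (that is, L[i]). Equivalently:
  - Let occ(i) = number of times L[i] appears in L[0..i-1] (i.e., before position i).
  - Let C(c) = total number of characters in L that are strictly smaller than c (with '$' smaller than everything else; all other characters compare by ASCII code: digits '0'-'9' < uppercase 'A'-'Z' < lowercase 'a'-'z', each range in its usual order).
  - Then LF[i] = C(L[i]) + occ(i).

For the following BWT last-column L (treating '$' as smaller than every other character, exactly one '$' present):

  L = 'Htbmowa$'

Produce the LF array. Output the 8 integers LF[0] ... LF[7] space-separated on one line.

Answer: 1 6 3 4 5 7 2 0

Derivation:
Char counts: '$':1, 'H':1, 'a':1, 'b':1, 'm':1, 'o':1, 't':1, 'w':1
C (first-col start): C('$')=0, C('H')=1, C('a')=2, C('b')=3, C('m')=4, C('o')=5, C('t')=6, C('w')=7
L[0]='H': occ=0, LF[0]=C('H')+0=1+0=1
L[1]='t': occ=0, LF[1]=C('t')+0=6+0=6
L[2]='b': occ=0, LF[2]=C('b')+0=3+0=3
L[3]='m': occ=0, LF[3]=C('m')+0=4+0=4
L[4]='o': occ=0, LF[4]=C('o')+0=5+0=5
L[5]='w': occ=0, LF[5]=C('w')+0=7+0=7
L[6]='a': occ=0, LF[6]=C('a')+0=2+0=2
L[7]='$': occ=0, LF[7]=C('$')+0=0+0=0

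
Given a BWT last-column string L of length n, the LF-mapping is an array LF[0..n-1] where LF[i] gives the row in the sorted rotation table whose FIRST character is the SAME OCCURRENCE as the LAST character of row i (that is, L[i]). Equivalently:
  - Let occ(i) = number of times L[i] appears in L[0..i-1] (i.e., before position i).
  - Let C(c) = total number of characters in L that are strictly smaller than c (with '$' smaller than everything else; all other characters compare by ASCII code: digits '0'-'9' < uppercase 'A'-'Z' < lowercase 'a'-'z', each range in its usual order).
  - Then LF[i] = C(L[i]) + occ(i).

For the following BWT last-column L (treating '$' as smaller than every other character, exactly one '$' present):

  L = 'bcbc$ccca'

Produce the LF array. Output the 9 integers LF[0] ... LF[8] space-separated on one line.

Char counts: '$':1, 'a':1, 'b':2, 'c':5
C (first-col start): C('$')=0, C('a')=1, C('b')=2, C('c')=4
L[0]='b': occ=0, LF[0]=C('b')+0=2+0=2
L[1]='c': occ=0, LF[1]=C('c')+0=4+0=4
L[2]='b': occ=1, LF[2]=C('b')+1=2+1=3
L[3]='c': occ=1, LF[3]=C('c')+1=4+1=5
L[4]='$': occ=0, LF[4]=C('$')+0=0+0=0
L[5]='c': occ=2, LF[5]=C('c')+2=4+2=6
L[6]='c': occ=3, LF[6]=C('c')+3=4+3=7
L[7]='c': occ=4, LF[7]=C('c')+4=4+4=8
L[8]='a': occ=0, LF[8]=C('a')+0=1+0=1

Answer: 2 4 3 5 0 6 7 8 1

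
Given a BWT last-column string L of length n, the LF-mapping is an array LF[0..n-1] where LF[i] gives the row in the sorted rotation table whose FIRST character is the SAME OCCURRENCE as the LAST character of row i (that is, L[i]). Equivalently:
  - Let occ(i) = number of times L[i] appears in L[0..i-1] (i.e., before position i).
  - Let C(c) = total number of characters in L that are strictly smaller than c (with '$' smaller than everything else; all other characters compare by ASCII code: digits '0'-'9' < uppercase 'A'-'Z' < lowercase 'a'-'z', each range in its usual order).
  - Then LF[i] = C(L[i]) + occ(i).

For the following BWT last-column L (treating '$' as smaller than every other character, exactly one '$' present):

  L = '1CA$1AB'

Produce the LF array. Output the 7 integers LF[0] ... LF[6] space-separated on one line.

Answer: 1 6 3 0 2 4 5

Derivation:
Char counts: '$':1, '1':2, 'A':2, 'B':1, 'C':1
C (first-col start): C('$')=0, C('1')=1, C('A')=3, C('B')=5, C('C')=6
L[0]='1': occ=0, LF[0]=C('1')+0=1+0=1
L[1]='C': occ=0, LF[1]=C('C')+0=6+0=6
L[2]='A': occ=0, LF[2]=C('A')+0=3+0=3
L[3]='$': occ=0, LF[3]=C('$')+0=0+0=0
L[4]='1': occ=1, LF[4]=C('1')+1=1+1=2
L[5]='A': occ=1, LF[5]=C('A')+1=3+1=4
L[6]='B': occ=0, LF[6]=C('B')+0=5+0=5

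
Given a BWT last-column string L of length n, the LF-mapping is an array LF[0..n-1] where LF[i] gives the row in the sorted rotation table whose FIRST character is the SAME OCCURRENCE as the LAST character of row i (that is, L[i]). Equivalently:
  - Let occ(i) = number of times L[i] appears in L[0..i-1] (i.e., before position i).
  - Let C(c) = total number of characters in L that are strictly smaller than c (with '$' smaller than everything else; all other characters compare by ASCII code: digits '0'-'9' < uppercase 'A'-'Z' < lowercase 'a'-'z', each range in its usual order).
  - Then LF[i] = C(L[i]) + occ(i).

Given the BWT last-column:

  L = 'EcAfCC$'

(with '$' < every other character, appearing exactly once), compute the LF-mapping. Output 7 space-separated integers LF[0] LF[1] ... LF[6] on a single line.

Char counts: '$':1, 'A':1, 'C':2, 'E':1, 'c':1, 'f':1
C (first-col start): C('$')=0, C('A')=1, C('C')=2, C('E')=4, C('c')=5, C('f')=6
L[0]='E': occ=0, LF[0]=C('E')+0=4+0=4
L[1]='c': occ=0, LF[1]=C('c')+0=5+0=5
L[2]='A': occ=0, LF[2]=C('A')+0=1+0=1
L[3]='f': occ=0, LF[3]=C('f')+0=6+0=6
L[4]='C': occ=0, LF[4]=C('C')+0=2+0=2
L[5]='C': occ=1, LF[5]=C('C')+1=2+1=3
L[6]='$': occ=0, LF[6]=C('$')+0=0+0=0

Answer: 4 5 1 6 2 3 0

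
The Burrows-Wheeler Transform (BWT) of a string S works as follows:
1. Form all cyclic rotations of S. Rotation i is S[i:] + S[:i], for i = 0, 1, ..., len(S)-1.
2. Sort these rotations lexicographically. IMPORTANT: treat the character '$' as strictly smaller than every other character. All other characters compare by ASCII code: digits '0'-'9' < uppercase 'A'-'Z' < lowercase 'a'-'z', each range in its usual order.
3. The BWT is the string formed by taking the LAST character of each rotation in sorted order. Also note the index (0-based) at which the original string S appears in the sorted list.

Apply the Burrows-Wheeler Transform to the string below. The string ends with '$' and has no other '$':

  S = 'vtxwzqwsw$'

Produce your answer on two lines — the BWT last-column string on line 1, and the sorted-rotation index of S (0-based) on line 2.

Answer: wzwv$sqxtw
4

Derivation:
All 10 rotations (rotation i = S[i:]+S[:i]):
  rot[0] = vtxwzqwsw$
  rot[1] = txwzqwsw$v
  rot[2] = xwzqwsw$vt
  rot[3] = wzqwsw$vtx
  rot[4] = zqwsw$vtxw
  rot[5] = qwsw$vtxwz
  rot[6] = wsw$vtxwzq
  rot[7] = sw$vtxwzqw
  rot[8] = w$vtxwzqws
  rot[9] = $vtxwzqwsw
Sorted (with $ < everything):
  sorted[0] = $vtxwzqwsw  (last char: 'w')
  sorted[1] = qwsw$vtxwz  (last char: 'z')
  sorted[2] = sw$vtxwzqw  (last char: 'w')
  sorted[3] = txwzqwsw$v  (last char: 'v')
  sorted[4] = vtxwzqwsw$  (last char: '$')
  sorted[5] = w$vtxwzqws  (last char: 's')
  sorted[6] = wsw$vtxwzq  (last char: 'q')
  sorted[7] = wzqwsw$vtx  (last char: 'x')
  sorted[8] = xwzqwsw$vt  (last char: 't')
  sorted[9] = zqwsw$vtxw  (last char: 'w')
Last column: wzwv$sqxtw
Original string S is at sorted index 4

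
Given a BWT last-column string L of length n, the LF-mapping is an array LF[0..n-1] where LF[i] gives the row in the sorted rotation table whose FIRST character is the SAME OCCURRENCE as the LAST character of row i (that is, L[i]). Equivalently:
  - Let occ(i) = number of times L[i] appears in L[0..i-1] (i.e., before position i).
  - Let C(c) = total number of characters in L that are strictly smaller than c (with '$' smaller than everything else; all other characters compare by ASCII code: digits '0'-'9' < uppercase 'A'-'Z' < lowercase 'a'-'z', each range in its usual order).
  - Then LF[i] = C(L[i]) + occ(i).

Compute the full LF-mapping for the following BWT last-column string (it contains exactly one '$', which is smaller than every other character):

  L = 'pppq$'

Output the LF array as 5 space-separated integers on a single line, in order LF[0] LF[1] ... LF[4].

Char counts: '$':1, 'p':3, 'q':1
C (first-col start): C('$')=0, C('p')=1, C('q')=4
L[0]='p': occ=0, LF[0]=C('p')+0=1+0=1
L[1]='p': occ=1, LF[1]=C('p')+1=1+1=2
L[2]='p': occ=2, LF[2]=C('p')+2=1+2=3
L[3]='q': occ=0, LF[3]=C('q')+0=4+0=4
L[4]='$': occ=0, LF[4]=C('$')+0=0+0=0

Answer: 1 2 3 4 0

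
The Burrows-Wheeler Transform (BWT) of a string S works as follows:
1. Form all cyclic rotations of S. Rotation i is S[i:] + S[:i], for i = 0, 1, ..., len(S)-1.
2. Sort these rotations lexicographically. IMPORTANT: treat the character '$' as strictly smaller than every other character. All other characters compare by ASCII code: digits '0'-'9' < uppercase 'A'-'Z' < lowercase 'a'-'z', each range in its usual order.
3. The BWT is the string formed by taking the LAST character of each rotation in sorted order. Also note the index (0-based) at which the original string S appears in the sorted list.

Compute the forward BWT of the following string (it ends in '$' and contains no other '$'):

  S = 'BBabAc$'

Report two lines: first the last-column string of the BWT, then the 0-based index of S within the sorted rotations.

Answer: cb$BBaA
2

Derivation:
All 7 rotations (rotation i = S[i:]+S[:i]):
  rot[0] = BBabAc$
  rot[1] = BabAc$B
  rot[2] = abAc$BB
  rot[3] = bAc$BBa
  rot[4] = Ac$BBab
  rot[5] = c$BBabA
  rot[6] = $BBabAc
Sorted (with $ < everything):
  sorted[0] = $BBabAc  (last char: 'c')
  sorted[1] = Ac$BBab  (last char: 'b')
  sorted[2] = BBabAc$  (last char: '$')
  sorted[3] = BabAc$B  (last char: 'B')
  sorted[4] = abAc$BB  (last char: 'B')
  sorted[5] = bAc$BBa  (last char: 'a')
  sorted[6] = c$BBabA  (last char: 'A')
Last column: cb$BBaA
Original string S is at sorted index 2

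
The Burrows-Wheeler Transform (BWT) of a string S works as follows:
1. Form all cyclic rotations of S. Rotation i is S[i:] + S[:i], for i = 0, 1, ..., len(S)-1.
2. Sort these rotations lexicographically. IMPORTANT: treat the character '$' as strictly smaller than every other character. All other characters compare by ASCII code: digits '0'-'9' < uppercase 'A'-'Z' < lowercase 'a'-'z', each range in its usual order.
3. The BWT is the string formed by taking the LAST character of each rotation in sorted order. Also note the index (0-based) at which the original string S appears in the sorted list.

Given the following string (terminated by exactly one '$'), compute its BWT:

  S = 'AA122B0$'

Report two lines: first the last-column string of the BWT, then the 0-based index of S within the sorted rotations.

All 8 rotations (rotation i = S[i:]+S[:i]):
  rot[0] = AA122B0$
  rot[1] = A122B0$A
  rot[2] = 122B0$AA
  rot[3] = 22B0$AA1
  rot[4] = 2B0$AA12
  rot[5] = B0$AA122
  rot[6] = 0$AA122B
  rot[7] = $AA122B0
Sorted (with $ < everything):
  sorted[0] = $AA122B0  (last char: '0')
  sorted[1] = 0$AA122B  (last char: 'B')
  sorted[2] = 122B0$AA  (last char: 'A')
  sorted[3] = 22B0$AA1  (last char: '1')
  sorted[4] = 2B0$AA12  (last char: '2')
  sorted[5] = A122B0$A  (last char: 'A')
  sorted[6] = AA122B0$  (last char: '$')
  sorted[7] = B0$AA122  (last char: '2')
Last column: 0BA12A$2
Original string S is at sorted index 6

Answer: 0BA12A$2
6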